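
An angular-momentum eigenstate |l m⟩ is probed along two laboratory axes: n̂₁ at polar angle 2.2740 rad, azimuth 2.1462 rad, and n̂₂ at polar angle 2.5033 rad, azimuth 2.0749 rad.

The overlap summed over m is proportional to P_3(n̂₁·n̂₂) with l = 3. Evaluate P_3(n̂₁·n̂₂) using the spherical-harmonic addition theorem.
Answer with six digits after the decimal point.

Summing Y*_{l m}(θ₁,φ₁)·Y_{l m}(θ₂,φ₂) over m ∈ [−3, 3]; prefactor 4π/(2·3+1) = 1.795196:
  m=-3: 0.18293 + 0.02866j × 0.08810 + 0.00516j = 0.01597 + 0.00347j  (running Σ = 0.01597 + 0.00347j)
  m=-2: 0.15679 + 0.35110j × 0.15542 - 0.24647j = 0.11090 + 0.01592j  (running Σ = 0.12687 + 0.01939j)
  m=-1: -0.14634 + 0.22561j × -0.20694 - 0.37514j = 0.11492 + 0.00821j  (running Σ = 0.24179 + 0.02760j)
  m=0: 0.21939 + 0.00000j × -0.06742 + 0.00000j = -0.01479 + 0.00000j  (running Σ = 0.22700 + 0.02760j)
  m=1: 0.14634 + 0.22561j × 0.20694 - 0.37514j = 0.11492 - 0.00821j  (running Σ = 0.34192 + 0.01939j)
  m=2: 0.15679 - 0.35110j × 0.15542 + 0.24647j = 0.11090 - 0.01592j  (running Σ = 0.45283 + 0.00347j)
  m=3: -0.18293 + 0.02866j × -0.08810 + 0.00516j = 0.01597 - 0.00347j  (running Σ = 0.46879 + 0.00000j)
Accumulated sum 0.46879 + 0.00000j; after 4π/(2l+1) scaling, 0.84158 + 0.00000j ⇒ P_3 = 0.841577

0.841577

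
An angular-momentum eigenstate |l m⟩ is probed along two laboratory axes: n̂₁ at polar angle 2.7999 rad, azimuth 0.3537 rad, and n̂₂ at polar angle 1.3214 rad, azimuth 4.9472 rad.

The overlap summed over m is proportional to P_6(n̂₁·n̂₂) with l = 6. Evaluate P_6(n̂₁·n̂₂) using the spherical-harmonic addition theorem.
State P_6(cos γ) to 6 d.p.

0.069125

Summing Y*_{l m}(θ₁,φ₁)·Y_{l m}(θ₂,φ₂) over m ∈ [−6, 6]; prefactor 4π/(2·6+1) = 0.966644:
  m=-6: Y*=-0.000358+0.000582i  Y=-0.064500+0.394832i  product -0.000207-0.000179i
  m=-5: Y*=+0.001308-0.006531i  Y=+0.325561+0.136396i  product +0.001317-0.001948i
  m=-4: Y*=+0.006125+0.038945i  Y=-0.061279+0.083773i  product -0.003638-0.001873i
  m=-3: Y*=-0.076215-0.136351i  Y=+0.220758+0.259748i  product +0.018592-0.049897i
  m=-2: Y*=+0.306478+0.262044i  Y=-0.007068+0.003587i  product -0.003106-0.000753i
  m=-1: Y*=-0.533681-0.197049i  Y=+0.075537+0.315760i  product +0.021907-0.183400i
  m=+0: Y*=+0.100143-0.000000i  Y=+0.017784+0.000000i  product +0.001781+0.000000i
  m=+1: Y*=+0.533681-0.197049i  Y=-0.075537+0.315760i  product +0.021907+0.183400i
  m=+2: Y*=+0.306478-0.262044i  Y=-0.007068-0.003587i  product -0.003106+0.000753i
  m=+3: Y*=+0.076215-0.136351i  Y=-0.220758+0.259748i  product +0.018592+0.049897i
  m=+4: Y*=+0.006125-0.038945i  Y=-0.061279-0.083773i  product -0.003638+0.001873i
  m=+5: Y*=-0.001308-0.006531i  Y=-0.325561+0.136396i  product +0.001317+0.001948i
  m=+6: Y*=-0.000358-0.000582i  Y=-0.064500-0.394832i  product -0.000207+0.000179i
Accumulated sum +0.071511-0.000000i; after 4π/(2l+1) scaling, +0.069125-0.000000i ⇒ P_6 = 0.069125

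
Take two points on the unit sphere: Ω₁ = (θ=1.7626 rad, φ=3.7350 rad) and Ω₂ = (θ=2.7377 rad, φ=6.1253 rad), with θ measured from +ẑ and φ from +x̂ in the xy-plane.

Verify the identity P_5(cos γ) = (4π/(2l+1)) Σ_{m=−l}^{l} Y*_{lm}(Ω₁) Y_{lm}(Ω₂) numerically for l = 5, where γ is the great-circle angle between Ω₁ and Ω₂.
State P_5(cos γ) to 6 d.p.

-0.189462

Term-by-term m-sum for l=5 (normalisation 4π/11 = 1.142397):
  m=-5: Y*=0.41668 - 0.07348j  Y=0.00306 + 0.00309j  product 0.00150 + 0.00106j
  m=-4: Y*=0.18690 - 0.18049j  Y=-0.02598 - 0.01901j  product -0.00829 + 0.00114j
  m=-3: Y*=-0.04578 + 0.21541j  Y=0.12352 + 0.06331j  product -0.01929 + 0.02371j
  m=-2: Y*=0.10392 + 0.25719j  Y=-0.35158 - 0.11486j  product -0.00699 - 0.10236j
  m=-1: Y*=-0.13527 - 0.09124j  Y=0.51914 + 0.08265j  product -0.06269 - 0.05855j
  m=+0: Y*=-0.27956 + 0.00000j  Y=-0.09180 + 0.00000j  product 0.02566 + 0.00000j
  m=+1: Y*=0.13527 - 0.09124j  Y=-0.51914 + 0.08265j  product -0.06269 + 0.05855j
  m=+2: Y*=0.10392 - 0.25719j  Y=-0.35158 + 0.11486j  product -0.00699 + 0.10236j
  m=+3: Y*=0.04578 + 0.21541j  Y=-0.12352 + 0.06331j  product -0.01929 - 0.02371j
  m=+4: Y*=0.18690 + 0.18049j  Y=-0.02598 + 0.01901j  product -0.00829 - 0.00114j
  m=+5: Y*=-0.41668 - 0.07348j  Y=-0.00306 + 0.00309j  product 0.00150 - 0.00106j
Accumulated sum -0.16585 + 0.00000j; after 4π/(2l+1) scaling, -0.18946 + 0.00000j ⇒ P_5 = -0.189462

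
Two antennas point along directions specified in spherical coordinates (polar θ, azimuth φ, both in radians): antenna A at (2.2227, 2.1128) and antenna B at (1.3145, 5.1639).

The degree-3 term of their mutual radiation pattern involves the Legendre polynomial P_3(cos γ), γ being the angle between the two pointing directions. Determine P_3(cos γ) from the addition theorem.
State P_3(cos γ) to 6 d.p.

-0.564861

Term-by-term m-sum for l=3 (normalisation 4π/7 = 1.795196):
  m=-3: +0.209264+0.011566i × -0.368862-0.081039i = -0.076252-0.021225i  (running Σ = -0.076252-0.021225i)
  m=-2: +0.183286+0.346299i × -0.150119+0.190352i = -0.093433-0.017097i  (running Σ = -0.169685-0.038322i)
  m=-1: -0.111378+0.184966i × -0.092577-0.190912i = +0.045623+0.004140i  (running Σ = -0.124062-0.034182i)
  m=0: +0.262534-0.000000i × -0.253404+0.000000i = -0.066527+0.000000i  (running Σ = -0.190589-0.034182i)
  m=1: +0.111378+0.184966i × +0.092577-0.190912i = +0.045623-0.004140i  (running Σ = -0.144966-0.038322i)
  m=2: +0.183286-0.346299i × -0.150119-0.190352i = -0.093433+0.017097i  (running Σ = -0.238399-0.021225i)
  m=3: -0.209264+0.011566i × +0.368862-0.081039i = -0.076252+0.021225i  (running Σ = -0.314651+0.000000i)
Accumulated sum -0.314651+0.000000i; after 4π/(2l+1) scaling, -0.564861+0.000000i ⇒ P_3 = -0.564861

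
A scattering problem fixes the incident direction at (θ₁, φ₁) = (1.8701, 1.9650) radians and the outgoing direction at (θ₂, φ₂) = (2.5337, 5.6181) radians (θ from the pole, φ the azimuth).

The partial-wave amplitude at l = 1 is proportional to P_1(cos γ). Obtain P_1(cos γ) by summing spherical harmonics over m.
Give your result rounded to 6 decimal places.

-0.233863

Term-by-term m-sum for l=1 (normalisation 4π/3 = 4.188790):
  m=-1: -0.12680 + 0.30481j × 0.15527 + 0.12177j = -0.05681 + 0.03189j  (running Σ = -0.05681 + 0.03189j)
  m=0: -0.14407 + 0.00000j × -0.40107 + 0.00000j = 0.05778 + 0.00000j  (running Σ = 0.00098 + 0.03189j)
  m=1: 0.12680 + 0.30481j × -0.15527 + 0.12177j = -0.05681 - 0.03189j  (running Σ = -0.05583 + 0.00000j)
Σ over m = -0.05583 + 0.00000j; ×(4π/3) → -0.23386 + 0.00000j. Real part: -0.233863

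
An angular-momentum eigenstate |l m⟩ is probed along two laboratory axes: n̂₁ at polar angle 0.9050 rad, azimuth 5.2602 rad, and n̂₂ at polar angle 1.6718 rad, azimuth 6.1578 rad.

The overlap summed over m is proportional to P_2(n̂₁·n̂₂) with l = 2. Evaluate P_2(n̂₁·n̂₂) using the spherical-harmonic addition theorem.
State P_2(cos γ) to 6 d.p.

-0.228367

Addition theorem: P_2(cos γ) = (4π/5) Σ_m Y*_{lm}(Ω₁) Y_{lm}(Ω₂), m = −2…2:
  m=-2: Y*=-0.109294-0.212430i  Y=+0.370388+0.094880i  product -0.020326-0.089051i
  m=-1: Y*=+0.195451-0.320360i  Y=-0.076892-0.009692i  product -0.018134+0.022739i
  m=+0: Y*=+0.045608-0.000000i  Y=-0.305772+0.000000i  product -0.013946+0.000000i
  m=+1: Y*=-0.195451-0.320360i  Y=+0.076892-0.009692i  product -0.018134-0.022739i
  m=+2: Y*=-0.109294+0.212430i  Y=+0.370388-0.094880i  product -0.020326+0.089051i
Σ over m = -0.090864+0.000000i; ×(4π/5) → -0.228367+0.000000i. Real part: -0.228367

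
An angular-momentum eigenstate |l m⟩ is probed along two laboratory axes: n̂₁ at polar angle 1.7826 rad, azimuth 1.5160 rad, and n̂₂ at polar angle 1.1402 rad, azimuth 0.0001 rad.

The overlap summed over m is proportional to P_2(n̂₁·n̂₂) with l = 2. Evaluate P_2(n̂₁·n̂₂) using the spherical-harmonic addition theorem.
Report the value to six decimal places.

-0.497718

Addition theorem: P_2(cos γ) = (4π/5) Σ_m Y*_{lm}(Ω₁) Y_{lm}(Ω₂), m = −2…2:
  m=-2: Y*=(-0.366988, 0.040381)  Y=(0.318972, -0.000064)  product (-0.117057, 0.012904)
  m=-1: Y*=(-0.008696, -0.158540)  Y=(0.293035, -0.000029)  product (-0.002553, -0.046458)
  m=+0: Y*=(-0.273576, -0.000000)  Y=(-0.150536, 0.000000)  product (0.041183, 0.000000)
  m=+1: Y*=(0.008696, -0.158540)  Y=(-0.293035, -0.000029)  product (-0.002553, 0.046458)
  m=+2: Y*=(-0.366988, -0.040381)  Y=(0.318972, 0.000064)  product (-0.117057, -0.012904)
Total Σ_m = (-0.198036, -0.000000). Multiply by 2.513274: (-0.497718, -0.000000). P_2(cos γ) = -0.497718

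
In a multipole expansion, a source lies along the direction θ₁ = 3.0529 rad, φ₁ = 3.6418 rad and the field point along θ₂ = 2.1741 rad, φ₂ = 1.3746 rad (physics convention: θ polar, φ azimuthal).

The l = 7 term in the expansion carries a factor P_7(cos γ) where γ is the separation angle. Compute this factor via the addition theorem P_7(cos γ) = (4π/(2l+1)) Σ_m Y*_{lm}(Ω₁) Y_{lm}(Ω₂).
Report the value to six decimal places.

Term-by-term m-sum for l=7 (normalisation 4π/15 = 0.837758):
  [-7]  conj(Y_{7,-7})(Ω₁) = 0.00000 + 0.00000j ; Y_{7,-7}(Ω₂) = -0.12589 + 0.02518j ; Δ = -0.00000 - 0.00000j
  [-6]  conj(Y_{7,-6})(Ω₁) = 0.00000 - 0.00000j ; Y_{7,-6}(Ω₂) = 0.12694 + 0.30567j ; Δ = 0.00000 + 0.00000j
  [-5]  conj(Y_{7,-5})(Ω₁) = 0.00002 - 0.00001j ; Y_{7,-5}(Ω₂) = 0.36771 - 0.24611j ; Δ = 0.00000 - 0.00001j
  [-4]  conj(Y_{7,-4})(Ω₁) = 0.00019 - 0.00040j ; Y_{7,-4}(Ω₂) = -0.16049 - 0.16029j ; Δ = -0.00009 + 0.00004j
  [-3]  conj(Y_{7,-3})(Ω₁) = -0.00042 - 0.00600j ; Y_{7,-3}(Ω₂) = 0.11756 - 0.17612j ; Δ = -0.00111 - 0.00063j
  [-2]  conj(Y_{7,-2})(Ω₁) = -0.03078 - 0.04799j ; Y_{7,-2}(Ω₂) = -0.31099 - 0.12871j ; Δ = 0.00340 + 0.01889j
  [-1]  conj(Y_{7,-1})(Ω₁) = -0.30115 - 0.16460j ; Y_{7,-1}(Ω₂) = 0.01511 - 0.07604j ; Δ = -0.01707 + 0.02041j
  [+0]  conj(Y_{7,0})(Ω₁) = -0.97546 + 0.00000j ; Y_{7,0}(Ω₂) = -0.34479 + 0.00000j ; Δ = 0.33632 + 0.00000j
  [+1]  conj(Y_{7,1})(Ω₁) = 0.30115 - 0.16460j ; Y_{7,1}(Ω₂) = -0.01511 - 0.07604j ; Δ = -0.01707 - 0.02041j
  [+2]  conj(Y_{7,2})(Ω₁) = -0.03078 + 0.04799j ; Y_{7,2}(Ω₂) = -0.31099 + 0.12871j ; Δ = 0.00340 - 0.01889j
  [+3]  conj(Y_{7,3})(Ω₁) = 0.00042 - 0.00600j ; Y_{7,3}(Ω₂) = -0.11756 - 0.17612j ; Δ = -0.00111 + 0.00063j
  [+4]  conj(Y_{7,4})(Ω₁) = 0.00019 + 0.00040j ; Y_{7,4}(Ω₂) = -0.16049 + 0.16029j ; Δ = -0.00009 - 0.00004j
  [+5]  conj(Y_{7,5})(Ω₁) = -0.00002 - 0.00001j ; Y_{7,5}(Ω₂) = -0.36771 - 0.24611j ; Δ = 0.00000 + 0.00001j
  [+6]  conj(Y_{7,6})(Ω₁) = 0.00000 + 0.00000j ; Y_{7,6}(Ω₂) = 0.12694 - 0.30567j ; Δ = 0.00000 - 0.00000j
  [+7]  conj(Y_{7,7})(Ω₁) = -0.00000 + 0.00000j ; Y_{7,7}(Ω₂) = 0.12589 + 0.02518j ; Δ = -0.00000 + 0.00000j
Σ over m = 0.30659 + 0.00000j; ×(4π/15) → 0.25685 + 0.00000j. Real part: 0.256847

0.256847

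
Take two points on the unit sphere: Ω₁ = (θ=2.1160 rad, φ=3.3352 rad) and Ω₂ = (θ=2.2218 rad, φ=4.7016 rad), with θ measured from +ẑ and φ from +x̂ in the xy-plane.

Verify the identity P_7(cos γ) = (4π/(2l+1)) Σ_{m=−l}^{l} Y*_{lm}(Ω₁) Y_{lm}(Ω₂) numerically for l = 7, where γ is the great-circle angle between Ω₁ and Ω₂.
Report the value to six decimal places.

Summing Y*_{l m}(θ₁,φ₁)·Y_{l m}(θ₂,φ₂) over m ∈ [−7, 7]; prefactor 4π/(2·7+1) = 0.837758:
  term(m=-7) = (-0.016671, 0.002350)   from Y*(Ω₁)=(-0.035728, -0.163184), Y(Ω₂)=(0.007604, -0.100497)
  term(m=-6) = (-0.036772, -0.102510)   from Y*(Ω₁)=(-0.150819, -0.347811), Y(Ω₂)=(0.286670, 0.018583)
  term(m=-5) = (0.157495, -0.096304)   from Y*(Ω₁)=(-0.237282, -0.344789), Y(Ω₂)=(-0.023782, 0.440421)
  term(m=-4) = (0.021804, 0.023255)   from Y*(Ω₁)=(-0.072143, -0.070577), Y(Ω₂)=(-0.315566, -0.013627)
  term(m=-3) = (-0.019075, 0.027107)   from Y*(Ω₁)=(0.254787, 0.167228), Y(Ω₂)=(-0.003520, 0.108702)
  term(m=-2) = (-0.084612, -0.036654)   from Y*(Ω₁)=(0.232902, 0.094978), Y(Ω₂)=(-0.366519, -0.007910)
  term(m=-1) = (-0.002021, 0.009750)   from Y*(Ω₁)=(-0.206292, -0.040446), Y(Ω₂)=(0.000511, -0.047363)
  term(m=+0) = (0.098474, 0.000000)   from Y*(Ω₁)=(-0.281069, -0.000000), Y(Ω₂)=(-0.350355, 0.000000)
  term(m=+1) = (-0.002021, -0.009750)   from Y*(Ω₁)=(0.206292, -0.040446), Y(Ω₂)=(-0.000511, -0.047363)
  term(m=+2) = (-0.084612, 0.036654)   from Y*(Ω₁)=(0.232902, -0.094978), Y(Ω₂)=(-0.366519, 0.007910)
  term(m=+3) = (-0.019075, -0.027107)   from Y*(Ω₁)=(-0.254787, 0.167228), Y(Ω₂)=(0.003520, 0.108702)
  term(m=+4) = (0.021804, -0.023255)   from Y*(Ω₁)=(-0.072143, 0.070577), Y(Ω₂)=(-0.315566, 0.013627)
  term(m=+5) = (0.157495, 0.096304)   from Y*(Ω₁)=(0.237282, -0.344789), Y(Ω₂)=(0.023782, 0.440421)
  term(m=+6) = (-0.036772, 0.102510)   from Y*(Ω₁)=(-0.150819, 0.347811), Y(Ω₂)=(0.286670, -0.018583)
  term(m=+7) = (-0.016671, -0.002350)   from Y*(Ω₁)=(0.035728, -0.163184), Y(Ω₂)=(-0.007604, -0.100497)
Accumulated sum (0.138771, 0.000000); after 4π/(2l+1) scaling, (0.116256, 0.000000) ⇒ P_7 = 0.116256

0.116256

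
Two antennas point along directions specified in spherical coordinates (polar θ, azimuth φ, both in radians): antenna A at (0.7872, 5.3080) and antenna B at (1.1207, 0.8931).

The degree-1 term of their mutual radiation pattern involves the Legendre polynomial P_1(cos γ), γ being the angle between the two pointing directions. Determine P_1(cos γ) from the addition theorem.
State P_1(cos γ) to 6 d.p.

Addition theorem: P_1(cos γ) = (4π/3) Σ_m Y*_{lm}(Ω₁) Y_{lm}(Ω₂), m = −1…1:
  m=-1: Y*=+0.137303-0.202598i  Y=+0.195050-0.242341i  product -0.022317-0.072791i
  m=+0: Y*=+0.344871-0.000000i  Y=+0.212568+0.000000i  product +0.073308+0.000000i
  m=+1: Y*=-0.137303-0.202598i  Y=-0.195050-0.242341i  product -0.022317+0.072791i
Total Σ_m = +0.028675+0.000000i. Multiply by 4.188790: +0.120113+0.000000i. P_1(cos γ) = 0.120113

0.120113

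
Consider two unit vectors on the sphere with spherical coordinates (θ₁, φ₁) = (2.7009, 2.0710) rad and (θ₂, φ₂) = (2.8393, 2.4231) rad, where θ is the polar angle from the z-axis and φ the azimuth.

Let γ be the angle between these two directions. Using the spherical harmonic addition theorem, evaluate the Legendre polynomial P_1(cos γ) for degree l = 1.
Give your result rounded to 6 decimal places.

Summing Y*_{l m}(θ₁,φ₁)·Y_{l m}(θ₂,φ₂) over m ∈ [−1, 1]; prefactor 4π/(2·1+1) = 4.188790:
  [-1]  conj(Y_{1,-1})(Ω₁) = -0.07068 + 0.12932j ; Y_{1,-1}(Ω₂) = -0.07743 - 0.06771j ; Δ = 0.01423 - 0.00523j
  [+0]  conj(Y_{1,0})(Ω₁) = -0.44192 + 0.00000j ; Y_{1,0}(Ω₂) = -0.46645 + 0.00000j ; Δ = 0.20613 + 0.00000j
  [+1]  conj(Y_{1,1})(Ω₁) = 0.07068 + 0.12932j ; Y_{1,1}(Ω₂) = 0.07743 - 0.06771j ; Δ = 0.01423 + 0.00523j
Total Σ_m = 0.23459 + 0.00000j. Multiply by 4.188790: 0.98265 + 0.00000j. P_1(cos γ) = 0.982647

0.982647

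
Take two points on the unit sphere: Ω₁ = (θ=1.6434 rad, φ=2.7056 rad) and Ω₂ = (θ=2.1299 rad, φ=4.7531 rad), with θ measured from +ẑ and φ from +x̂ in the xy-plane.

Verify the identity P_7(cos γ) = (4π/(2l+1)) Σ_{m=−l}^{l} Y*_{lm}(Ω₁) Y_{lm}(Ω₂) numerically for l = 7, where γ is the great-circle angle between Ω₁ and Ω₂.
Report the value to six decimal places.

0.132867

Addition theorem: P_7(cos γ) = (4π/15) Σ_m Y*_{lm}(Ω₁) Y_{lm}(Ω₂), m = −7…7:
  m=-7: Y*=0.48892 + 0.04395j  Y=-0.04423 - 0.15098j  product -0.01499 - 0.07576j
  m=-6: Y*=0.11556 + 0.06703j  Y=0.35740 - 0.08908j  product 0.04727 + 0.01366j
  m=-5: Y*=-0.19303 - 0.27667j  Y=0.08631 + 0.41812j  product 0.09902 - 0.10459j
  m=-4: Y*=-0.02661 - 0.15211j  Y=-0.13045 + 0.02143j  product 0.00673 + 0.01927j
  m=-3: Y*=-0.07576 + 0.28159j  Y=0.03489 + 0.28428j  product -0.08269 - 0.01171j
  m=-2: Y*=-0.10477 + 0.12468j  Y=-0.27516 + 0.02245j  product 0.02603 - 0.03666j
  m=-1: Y*=0.24850 - 0.11577j  Y=0.00739 + 0.18142j  product 0.02284 + 0.04423j
  m=+0: Y*=0.16525 + 0.00000j  Y=-0.30147 + 0.00000j  product -0.04982 + 0.00000j
  m=+1: Y*=-0.24850 - 0.11577j  Y=-0.00739 + 0.18142j  product 0.02284 - 0.04423j
  m=+2: Y*=-0.10477 - 0.12468j  Y=-0.27516 - 0.02245j  product 0.02603 + 0.03666j
  m=+3: Y*=0.07576 + 0.28159j  Y=-0.03489 + 0.28428j  product -0.08269 + 0.01171j
  m=+4: Y*=-0.02661 + 0.15211j  Y=-0.13045 - 0.02143j  product 0.00673 - 0.01927j
  m=+5: Y*=0.19303 - 0.27667j  Y=-0.08631 + 0.41812j  product 0.09902 + 0.10459j
  m=+6: Y*=0.11556 - 0.06703j  Y=0.35740 + 0.08908j  product 0.04727 - 0.01366j
  m=+7: Y*=-0.48892 + 0.04395j  Y=0.04423 - 0.15098j  product -0.01499 + 0.07576j
Σ over m = 0.15860 + 0.00000j; ×(4π/15) → 0.13287 + 0.00000j. Real part: 0.132867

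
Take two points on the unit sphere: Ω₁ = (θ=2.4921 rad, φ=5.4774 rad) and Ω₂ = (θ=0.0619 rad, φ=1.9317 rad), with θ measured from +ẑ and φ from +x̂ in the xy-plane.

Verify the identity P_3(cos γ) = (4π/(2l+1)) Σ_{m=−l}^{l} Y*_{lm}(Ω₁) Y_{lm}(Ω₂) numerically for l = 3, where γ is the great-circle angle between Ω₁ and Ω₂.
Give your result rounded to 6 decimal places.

Summing Y*_{l m}(θ₁,φ₁)·Y_{l m}(θ₂,φ₂) over m ∈ [−3, 3]; prefactor 4π/(2·3+1) = 1.795196:
  m=-3: Y*=-0.06913 - 0.06115j  Y=0.00009 + 0.00005j  product -0.00000 - 0.00001j
  m=-2: Y*=0.01213 + 0.29745j  Y=-0.00293 + 0.00258j  product -0.00080 - 0.00084j
  m=-1: Y*=0.29389 - 0.30613j  Y=-0.02810 - 0.07446j  product -0.03105 - 0.01328j
  m=+0: Y*=-0.05088 + 0.00000j  Y=0.73780 + 0.00000j  product -0.03754 + 0.00000j
  m=+1: Y*=-0.29389 - 0.30613j  Y=0.02810 - 0.07446j  product -0.03105 + 0.01328j
  m=+2: Y*=0.01213 - 0.29745j  Y=-0.00293 - 0.00258j  product -0.00080 + 0.00084j
  m=+3: Y*=0.06913 - 0.06115j  Y=-0.00009 + 0.00005j  product -0.00000 + 0.00001j
Σ over m = -0.10126 - 0.00000j; ×(4π/7) → -0.18177 - 0.00000j. Real part: -0.181773

-0.181773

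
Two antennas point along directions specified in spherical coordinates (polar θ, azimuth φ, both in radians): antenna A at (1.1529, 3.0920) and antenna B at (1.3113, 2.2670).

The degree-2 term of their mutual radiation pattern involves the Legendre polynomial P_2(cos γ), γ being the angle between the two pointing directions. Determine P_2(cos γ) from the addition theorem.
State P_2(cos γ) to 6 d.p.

Expand P_2 via completeness: Σ_{m} conj(Y_{2,m}) at Ω₁ times Y_{2,m} at Ω₂ —
  term(m=-2) = (-0.009212, 0.116062)   from Y*(Ω₁)=(0.321067, -0.031950), Y(Ω₂)=(-0.064029, 0.355116)
  term(m=-1) = (0.037254, 0.040328)   from Y*(Ω₁)=(-0.286197, 0.014205), Y(Ω₂)=(-0.122871, -0.147007)
  term(m=+0) = (0.040382, 0.000000)   from Y*(Ω₁)=(-0.159552, -0.000000), Y(Ω₂)=(-0.253095, 0.000000)
  term(m=+1) = (0.037254, -0.040328)   from Y*(Ω₁)=(0.286197, 0.014205), Y(Ω₂)=(0.122871, -0.147007)
  term(m=+2) = (-0.009212, -0.116062)   from Y*(Ω₁)=(0.321067, 0.031950), Y(Ω₂)=(-0.064029, -0.355116)
Total Σ_m = (0.096465, 0.000000). Multiply by 2.513274: (0.242444, 0.000000). P_2(cos γ) = 0.242444

0.242444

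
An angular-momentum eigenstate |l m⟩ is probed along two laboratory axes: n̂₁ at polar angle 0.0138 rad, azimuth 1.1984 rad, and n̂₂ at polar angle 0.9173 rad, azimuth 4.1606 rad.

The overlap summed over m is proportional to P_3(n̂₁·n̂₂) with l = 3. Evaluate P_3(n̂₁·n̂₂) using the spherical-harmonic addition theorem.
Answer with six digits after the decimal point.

Summing Y*_{l m}(θ₁,φ₁)·Y_{l m}(θ₂,φ₂) over m ∈ [−3, 3]; prefactor 4π/(2·3+1) = 1.795196:
  m=-3: (-0.000001, -0.000000) × (0.208073, 0.017639) = (-0.000000, -0.000000)  (running Σ = (-0.000000, -0.000000))
  m=-2: (-0.000143, 0.000132) × (-0.176412, -0.349696) = (0.000071, 0.000027)  (running Σ = (0.000071, 0.000027))
  m=-1: (0.006489, 0.016612) × (-0.114079, 0.185323) = (-0.003819, -0.000693)  (running Σ = (-0.003748, -0.000666))
  m=0: (0.745926, -0.000000) × (-0.261338, 0.000000) = (-0.194939, 0.000000)  (running Σ = (-0.198687, -0.000666))
  m=1: (-0.006489, 0.016612) × (0.114079, 0.185323) = (-0.003819, 0.000693)  (running Σ = (-0.202506, 0.000027))
  m=2: (-0.000143, -0.000132) × (-0.176412, 0.349696) = (0.000071, -0.000027)  (running Σ = (-0.202434, -0.000000))
  m=3: (0.000001, -0.000000) × (-0.208073, 0.017639) = (-0.000000, 0.000000)  (running Σ = (-0.202435, -0.000000))
Total Σ_m = (-0.202435, -0.000000). Multiply by 1.795196: (-0.363410, -0.000000). P_3(cos γ) = -0.363410

-0.363410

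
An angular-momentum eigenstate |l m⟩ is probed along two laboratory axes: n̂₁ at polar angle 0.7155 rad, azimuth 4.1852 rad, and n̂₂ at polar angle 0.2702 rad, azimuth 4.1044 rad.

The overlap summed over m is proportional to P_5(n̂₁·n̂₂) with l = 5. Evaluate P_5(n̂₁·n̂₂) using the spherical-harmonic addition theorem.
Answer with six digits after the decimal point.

-0.028704

Expand P_5 via completeness: Σ_{m} conj(Y_{5,m}) at Ω₁ times Y_{5,m} at Ω₂ —
  term(m=-5) = +0.000033+0.000014i   from Y*(Ω₁)=-0.027310+0.049327i, Y(Ω₂)=-0.000064-0.000626i
  term(m=-4) = +0.001397+0.000468i   from Y*(Ω₁)=-0.105112-0.176167i, Y(Ω₂)=-0.005447+0.004678i
  term(m=-3) = +0.018942+0.004684i   from Y*(Ω₁)=+0.403014-0.004341i, Y(Ω₂)=+0.046871+0.012127i
  term(m=-2) = +0.080069+0.013053i   from Y*(Ω₁)=-0.192709+0.339386i, Y(Ω₂)=-0.072216-0.194916i
  term(m=-1) = -0.017548-0.001421i   from Y*(Ω₁)=+0.016952+0.029120i, Y(Ω₂)=-0.298456+0.428859i
  term(m=+0) = -0.190911-0.000000i   from Y*(Ω₁)=-0.391203-0.000000i, Y(Ω₂)=+0.488010+0.000000i
  term(m=+1) = -0.017548+0.001421i   from Y*(Ω₁)=-0.016952+0.029120i, Y(Ω₂)=+0.298456+0.428859i
  term(m=+2) = +0.080069-0.013053i   from Y*(Ω₁)=-0.192709-0.339386i, Y(Ω₂)=-0.072216+0.194916i
  term(m=+3) = +0.018942-0.004684i   from Y*(Ω₁)=-0.403014-0.004341i, Y(Ω₂)=-0.046871+0.012127i
  term(m=+4) = +0.001397-0.000468i   from Y*(Ω₁)=-0.105112+0.176167i, Y(Ω₂)=-0.005447-0.004678i
  term(m=+5) = +0.000033-0.000014i   from Y*(Ω₁)=+0.027310+0.049327i, Y(Ω₂)=+0.000064-0.000626i
Total Σ_m = -0.025126-0.000000i. Multiply by 1.142397: -0.028704-0.000000i. P_5(cos γ) = -0.028704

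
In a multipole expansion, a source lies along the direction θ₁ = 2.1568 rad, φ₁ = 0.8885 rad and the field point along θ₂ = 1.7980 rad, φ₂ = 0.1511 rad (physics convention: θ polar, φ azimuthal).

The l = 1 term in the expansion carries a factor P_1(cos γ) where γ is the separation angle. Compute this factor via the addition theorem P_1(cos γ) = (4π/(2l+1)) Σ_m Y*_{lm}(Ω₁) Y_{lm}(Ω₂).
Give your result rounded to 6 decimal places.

Term-by-term m-sum for l=1 (normalisation 4π/3 = 4.188790):
  [-1]  conj(Y_{1,-1})(Ω₁) = (0.181512, 0.223409) ; Y_{1,-1}(Ω₂) = (0.332780, -0.050669) ; Δ = (0.071724, 0.065149)
  [+0]  conj(Y_{1,0})(Ω₁) = (-0.270215, -0.000000) ; Y_{1,0}(Ω₂) = (-0.110060, 0.000000) ; Δ = (0.029740, 0.000000)
  [+1]  conj(Y_{1,1})(Ω₁) = (-0.181512, 0.223409) ; Y_{1,1}(Ω₂) = (-0.332780, -0.050669) ; Δ = (0.071724, -0.065149)
Σ over m = (0.173187, 0.000000); ×(4π/3) → (0.725443, 0.000000). Real part: 0.725443

0.725443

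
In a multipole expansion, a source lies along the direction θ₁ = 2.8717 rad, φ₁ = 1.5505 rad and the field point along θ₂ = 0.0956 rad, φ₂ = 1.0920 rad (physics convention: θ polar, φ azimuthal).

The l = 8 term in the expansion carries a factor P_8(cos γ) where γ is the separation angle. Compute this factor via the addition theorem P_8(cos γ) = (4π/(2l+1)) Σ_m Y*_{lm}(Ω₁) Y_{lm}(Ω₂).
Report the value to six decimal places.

Term-by-term m-sum for l=8 (normalisation 4π/17 = 0.739198):
  m=-8: Y*=(0.000013, -0.000002)  Y=(-0.000000, -0.000000)  product (-0.000000, -0.000000)
  m=-7: Y*=(0.000027, 0.000188)  Y=(0.000000, -0.000000)  product (0.000000, 0.000000)
  m=-6: Y*=(-0.001736, 0.000212)  Y=(0.000004, -0.000001)  product (-0.000000, 0.000000)
  m=-5: Y*=(-0.001170, -0.011487)  Y=(0.000052, 0.000056)  product (0.000001, -0.000001)
  m=-4: Y*=(0.056123, -0.004566)  Y=(-0.000370, 0.001033)  product (-0.000016, 0.000060)
  m=-3: Y*=(0.012138, 0.199098)  Y=(-0.011638, 0.001574)  product (-0.000455, -0.002298)
  m=-2: Y*=(-0.478435, 0.019432)  Y=(-0.051450, -0.073114)  product (0.026036, 0.033980)
  m=-1: Y*=(-0.012863, -0.633693)  Y=(0.200100, -0.385488)  product (-0.246855, -0.121843)
  m=+0: Y*=(0.067892, -0.000000)  Y=(0.979424, 0.000000)  product (0.066495, 0.000000)
  m=+1: Y*=(0.012863, -0.633693)  Y=(-0.200100, -0.385488)  product (-0.246855, 0.121843)
  m=+2: Y*=(-0.478435, -0.019432)  Y=(-0.051450, 0.073114)  product (0.026036, -0.033980)
  m=+3: Y*=(-0.012138, 0.199098)  Y=(0.011638, 0.001574)  product (-0.000455, 0.002298)
  m=+4: Y*=(0.056123, 0.004566)  Y=(-0.000370, -0.001033)  product (-0.000016, -0.000060)
  m=+5: Y*=(0.001170, -0.011487)  Y=(-0.000052, 0.000056)  product (0.000001, 0.000001)
  m=+6: Y*=(-0.001736, -0.000212)  Y=(0.000004, 0.000001)  product (-0.000000, -0.000000)
  m=+7: Y*=(-0.000027, 0.000188)  Y=(-0.000000, -0.000000)  product (0.000000, -0.000000)
  m=+8: Y*=(0.000013, 0.000002)  Y=(-0.000000, 0.000000)  product (-0.000000, 0.000000)
Total Σ_m = (-0.376083, -0.000000). Multiply by 0.739198: (-0.278000, -0.000000). P_8(cos γ) = -0.278000

-0.278000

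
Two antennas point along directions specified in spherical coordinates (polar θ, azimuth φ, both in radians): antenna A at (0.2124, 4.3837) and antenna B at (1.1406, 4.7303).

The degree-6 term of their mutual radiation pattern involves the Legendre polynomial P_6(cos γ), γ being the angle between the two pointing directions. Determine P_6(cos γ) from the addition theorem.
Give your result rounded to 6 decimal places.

0.199982

Addition theorem: P_6(cos γ) = (4π/13) Σ_m Y*_{lm}(Ω₁) Y_{lm}(Ω₂), m = −6…6:
  m=-6: Y*=+0.000017+0.000039i  Y=-0.270745+0.029208i  product -0.000006-0.000010i
  m=-5: Y*=-0.000679+0.000049i  Y=+0.038713+0.431121i  product -0.000048-0.000291i
  m=-4: Y*=+0.001697-0.006483i  Y=+0.221769-0.015916i  product +0.000273-0.001465i
  m=-3: Y*=+0.037361+0.024731i  Y=+0.011905+0.221342i  product -0.005029+0.008564i
  m=-2: Y*=-0.159625+0.123216i  Y=+0.304483-0.010912i  product -0.047258+0.039259i
  m=-1: Y*=-0.177180-0.519496i  Y=+0.002183+0.121847i  product +0.062912-0.022723i
  m=+0: Y*=+0.588676-0.000000i  Y=+0.314593+0.000000i  product +0.185194+0.000000i
  m=+1: Y*=+0.177180-0.519496i  Y=-0.002183+0.121847i  product +0.062912+0.022723i
  m=+2: Y*=-0.159625-0.123216i  Y=+0.304483+0.010912i  product -0.047258-0.039259i
  m=+3: Y*=-0.037361+0.024731i  Y=-0.011905+0.221342i  product -0.005029-0.008564i
  m=+4: Y*=+0.001697+0.006483i  Y=+0.221769+0.015916i  product +0.000273+0.001465i
  m=+5: Y*=+0.000679+0.000049i  Y=-0.038713+0.431121i  product -0.000048+0.000291i
  m=+6: Y*=+0.000017-0.000039i  Y=-0.270745-0.029208i  product -0.000006+0.000010i
Total Σ_m = +0.206883+0.000000i. Multiply by 0.966644: +0.199982+0.000000i. P_6(cos γ) = 0.199982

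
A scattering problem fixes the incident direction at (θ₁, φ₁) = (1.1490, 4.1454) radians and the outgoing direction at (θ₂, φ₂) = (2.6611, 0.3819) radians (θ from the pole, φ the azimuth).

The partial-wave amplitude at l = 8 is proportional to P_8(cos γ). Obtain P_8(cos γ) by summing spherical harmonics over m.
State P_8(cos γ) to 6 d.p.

Addition theorem: P_8(cos γ) = (4π/17) Σ_m Y*_{lm}(Ω₁) Y_{lm}(Ω₂), m = −8…8:
  m=-8: -0.04344 + 0.24360j × -0.00107 - 0.00009j = 0.00007 - 0.00026j  (running Σ = 0.00007 - 0.00026j)
  m=-7: -0.32695 - 0.30062j × 0.00735 + 0.00372j = -0.00129 - 0.00343j  (running Σ = -0.00122 - 0.00368j)
  m=-6: 0.31763 - 0.08461j × -0.02615 - 0.02977j = -0.01082 - 0.00725j  (running Σ = -0.01204 - 0.01093j)
  m=-5: 0.03087 - 0.09748j × 0.04446 + 0.12620j = 0.01367 - 0.00044j  (running Σ = 0.00163 - 0.01137j)
  m=-4: 0.23052 + 0.27527j × 0.01383 - 0.32007j = 0.09129 - 0.06997j  (running Σ = 0.09293 - 0.08134j)
  m=-3: -0.07061 + 0.00924j × -0.21042 + 0.46481j = 0.01056 - 0.03476j  (running Σ = 0.10349 - 0.11610j)
  m=-2: -0.13484 + 0.28881j × 0.30151 - 0.28876j = 0.04274 + 0.12602j  (running Σ = 0.14623 + 0.00991j)
  m=-1: -0.07386 - 0.11600j × 0.10440 - 0.04193j = -0.01258 - 0.00901j  (running Σ = 0.13365 + 0.00090j)
  m=0: -0.29973 + 0.00000j × -0.46252 + 0.00000j = 0.13863 + 0.00000j  (running Σ = 0.27228 + 0.00090j)
  m=1: 0.07386 - 0.11600j × -0.10440 - 0.04193j = -0.01258 + 0.00901j  (running Σ = 0.25971 + 0.00991j)
  m=2: -0.13484 - 0.28881j × 0.30151 + 0.28876j = 0.04274 - 0.12602j  (running Σ = 0.30245 - 0.11610j)
  m=3: 0.07061 + 0.00924j × 0.21042 + 0.46481j = 0.01056 + 0.03476j  (running Σ = 0.31301 - 0.08134j)
  m=4: 0.23052 - 0.27527j × 0.01383 + 0.32007j = 0.09129 + 0.06997j  (running Σ = 0.40430 - 0.01137j)
  m=5: -0.03087 - 0.09748j × -0.04446 + 0.12620j = 0.01367 + 0.00044j  (running Σ = 0.41797 - 0.01093j)
  m=6: 0.31763 + 0.08461j × -0.02615 + 0.02977j = -0.01082 + 0.00725j  (running Σ = 0.40715 - 0.00368j)
  m=7: 0.32695 - 0.30062j × -0.00735 + 0.00372j = -0.00129 + 0.00343j  (running Σ = 0.40586 - 0.00026j)
  m=8: -0.04344 - 0.24360j × -0.00107 + 0.00009j = 0.00007 + 0.00026j  (running Σ = 0.40593 + 0.00000j)
Total Σ_m = 0.40593 + 0.00000j. Multiply by 0.739198: 0.30007 + 0.00000j. P_8(cos γ) = 0.300065

0.300065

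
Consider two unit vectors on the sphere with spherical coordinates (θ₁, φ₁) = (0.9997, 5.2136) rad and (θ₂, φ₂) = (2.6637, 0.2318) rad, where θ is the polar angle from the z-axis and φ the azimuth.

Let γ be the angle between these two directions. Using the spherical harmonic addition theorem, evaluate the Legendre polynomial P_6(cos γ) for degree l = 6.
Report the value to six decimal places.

0.263985

Addition theorem: P_6(cos γ) = (4π/13) Σ_m Y*_{lm}(Ω₁) Y_{lm}(Ω₂), m = −6…6:
  m=-6: +0.169756-0.022941i × +0.000818-0.004498i = +0.000036-0.000782i  (running Σ = +0.000036-0.000782i)
  m=-5: +0.226325+0.306826i × -0.012238+0.028019i = -0.011367+0.002587i  (running Σ = -0.011331+0.001804i)
  m=-4: -0.166438+0.359068i × +0.073499-0.097979i = +0.022948+0.042698i  (running Σ = +0.011617+0.044503i)
  m=-3: -0.044810+0.003014i × -0.245097+0.204522i = +0.010366-0.009903i  (running Σ = +0.021983+0.034599i)
  m=-2: +0.178934+0.280163i × +0.451269-0.225608i = +0.143954+0.086060i  (running Σ = +0.165937+0.120659i)
  m=-1: -0.085379+0.155837i × -0.304860+0.071960i = +0.014815-0.053652i  (running Σ = +0.180752+0.067007i)
  m=0: +0.289183-0.000000i × -0.305724+0.000000i = -0.088410+0.000000i  (running Σ = +0.092342+0.067007i)
  m=1: +0.085379+0.155837i × +0.304860+0.071960i = +0.014815+0.053652i  (running Σ = +0.107157+0.120659i)
  m=2: +0.178934-0.280163i × +0.451269+0.225608i = +0.143954-0.086060i  (running Σ = +0.251111+0.034599i)
  m=3: +0.044810+0.003014i × +0.245097+0.204522i = +0.010366+0.009903i  (running Σ = +0.261477+0.044503i)
  m=4: -0.166438-0.359068i × +0.073499+0.097979i = +0.022948-0.042698i  (running Σ = +0.284425+0.001804i)
  m=5: -0.226325+0.306826i × +0.012238+0.028019i = -0.011367-0.002587i  (running Σ = +0.273058-0.000782i)
  m=6: +0.169756+0.022941i × +0.000818+0.004498i = +0.000036+0.000782i  (running Σ = +0.273094-0.000000i)
Accumulated sum +0.273094-0.000000i; after 4π/(2l+1) scaling, +0.263985-0.000000i ⇒ P_6 = 0.263985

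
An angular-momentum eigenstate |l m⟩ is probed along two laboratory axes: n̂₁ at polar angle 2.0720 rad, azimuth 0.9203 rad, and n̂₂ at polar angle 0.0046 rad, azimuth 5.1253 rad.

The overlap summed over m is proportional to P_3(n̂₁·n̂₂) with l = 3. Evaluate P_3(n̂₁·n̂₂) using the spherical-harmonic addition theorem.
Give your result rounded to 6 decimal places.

Term-by-term m-sum for l=3 (normalisation 4π/7 = 1.795196):
  term(m=-3) = +0.000000-0.000000i   from Y*(Ω₁)=-0.261285+0.104570i, Y(Ω₂)=-0.000000-0.000000i
  term(m=-2) = +0.000004+0.000007i   from Y*(Ω₁)=+0.100668-0.364018i, Y(Ω₂)=-0.000015+0.000016i
  term(m=-1) = -0.000126+0.000227i   from Y*(Ω₁)=+0.026486+0.034805i, Y(Ω₂)=+0.002386+0.005447i
  term(m=+0) = +0.246982+0.000000i   from Y*(Ω₁)=+0.330940-0.000000i, Y(Ω₂)=+0.746305+0.000000i
  term(m=+1) = -0.000126-0.000227i   from Y*(Ω₁)=-0.026486+0.034805i, Y(Ω₂)=-0.002386+0.005447i
  term(m=+2) = +0.000004-0.000007i   from Y*(Ω₁)=+0.100668+0.364018i, Y(Ω₂)=-0.000015-0.000016i
  term(m=+3) = +0.000000+0.000000i   from Y*(Ω₁)=+0.261285+0.104570i, Y(Ω₂)=+0.000000-0.000000i
Accumulated sum +0.246738+0.000000i; after 4π/(2l+1) scaling, +0.442943+0.000000i ⇒ P_3 = 0.442943

0.442943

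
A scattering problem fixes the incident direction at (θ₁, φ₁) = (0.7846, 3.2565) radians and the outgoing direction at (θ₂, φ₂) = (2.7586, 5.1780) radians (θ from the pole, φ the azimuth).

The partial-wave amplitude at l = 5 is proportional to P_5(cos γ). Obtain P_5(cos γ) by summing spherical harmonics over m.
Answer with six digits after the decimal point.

Term-by-term m-sum for l=5 (normalisation 4π/11 = 1.142397):
  term(m=-5) = -0.000272+0.000050i   from Y*(Ω₁)=-0.068600-0.044411i, Y(Ω₂)=+0.002458-0.002324i
  term(m=-4) = -0.001149+0.006775i   from Y*(Ω₁)=+0.231974+0.114824i, Y(Ω₂)=+0.007634+0.025429i
  term(m=-3) = +0.045244+0.025826i   from Y*(Ω₁)=-0.402760-0.144614i, Y(Ω₂)=-0.119902-0.021071i
  term(m=-2) = +0.079755-0.067368i   from Y*(Ω₁)=+0.292882+0.068519i, Y(Ω₂)=+0.207159-0.278483i
  term(m=-1) = +0.031166+0.085193i   from Y*(Ω₁)=+0.167341+0.019314i, Y(Ω₂)=+0.241779+0.481193i
  term(m=+0) = +0.053802+0.000000i   from Y*(Ω₁)=-0.352199-0.000000i, Y(Ω₂)=-0.152761+0.000000i
  term(m=+1) = +0.031166-0.085193i   from Y*(Ω₁)=-0.167341+0.019314i, Y(Ω₂)=-0.241779+0.481193i
  term(m=+2) = +0.079755+0.067368i   from Y*(Ω₁)=+0.292882-0.068519i, Y(Ω₂)=+0.207159+0.278483i
  term(m=+3) = +0.045244-0.025826i   from Y*(Ω₁)=+0.402760-0.144614i, Y(Ω₂)=+0.119902-0.021071i
  term(m=+4) = -0.001149-0.006775i   from Y*(Ω₁)=+0.231974-0.114824i, Y(Ω₂)=+0.007634-0.025429i
  term(m=+5) = -0.000272-0.000050i   from Y*(Ω₁)=+0.068600-0.044411i, Y(Ω₂)=-0.002458-0.002324i
Total Σ_m = +0.363290-0.000000i. Multiply by 1.142397: +0.415022-0.000000i. P_5(cos γ) = 0.415022

0.415022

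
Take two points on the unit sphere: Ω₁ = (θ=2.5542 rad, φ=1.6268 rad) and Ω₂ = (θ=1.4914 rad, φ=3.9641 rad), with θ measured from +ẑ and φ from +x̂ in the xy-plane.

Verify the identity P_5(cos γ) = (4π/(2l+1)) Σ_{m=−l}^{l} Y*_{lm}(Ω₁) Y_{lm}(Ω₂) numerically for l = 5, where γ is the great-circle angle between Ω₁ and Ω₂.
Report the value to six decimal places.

-0.193166

Addition theorem: P_5(cos γ) = (4π/11) Σ_m Y*_{lm}(Ω₁) Y_{lm}(Ω₂), m = −5…5:
  [-5]  conj(Y_{5,-5})(Ω₁) = (-0.006706, 0.023318) ; Y_{5,-5}(Ω₂) = (0.257911, -0.377107) ; Δ = (0.007064, 0.008543)
  [-4]  conj(Y_{5,-4})(Ω₁) = (-0.112362, -0.025601) ; Y_{5,-4}(Ω₂) = (-0.113685, 0.017000) ; Δ = (0.013209, 0.001000)
  [-3]  conj(Y_{5,-3})(Ω₁) = (0.051554, -0.303959) ; Y_{5,-3}(Ω₂) = (-0.252577, -0.201784) ; Δ = (-0.074356, 0.066370)
  [-2]  conj(Y_{5,-2})(Ω₁) = (0.464402, 0.052235) ; Y_{5,-2}(Ω₂) = (0.009717, 0.130690) ; Δ = (-0.002314, 0.061200)
  [-1]  conj(Y_{5,-1})(Ω₁) = (-0.013723, 0.244789) ; Y_{5,-1}(Ω₂) = (-0.198278, 0.213569) ; Δ = (-0.049558, -0.051467)
  [+0]  conj(Y_{5,0})(Ω₁) = (0.317019, -0.000000) ; Y_{5,0}(Ω₂) = (0.135074, 0.000000) ; Δ = (0.042821, 0.000000)
  [+1]  conj(Y_{5,1})(Ω₁) = (0.013723, 0.244789) ; Y_{5,1}(Ω₂) = (0.198278, 0.213569) ; Δ = (-0.049558, 0.051467)
  [+2]  conj(Y_{5,2})(Ω₁) = (0.464402, -0.052235) ; Y_{5,2}(Ω₂) = (0.009717, -0.130690) ; Δ = (-0.002314, -0.061200)
  [+3]  conj(Y_{5,3})(Ω₁) = (-0.051554, -0.303959) ; Y_{5,3}(Ω₂) = (0.252577, -0.201784) ; Δ = (-0.074356, -0.066370)
  [+4]  conj(Y_{5,4})(Ω₁) = (-0.112362, 0.025601) ; Y_{5,4}(Ω₂) = (-0.113685, -0.017000) ; Δ = (0.013209, -0.001000)
  [+5]  conj(Y_{5,5})(Ω₁) = (0.006706, 0.023318) ; Y_{5,5}(Ω₂) = (-0.257911, -0.377107) ; Δ = (0.007064, -0.008543)
Accumulated sum (-0.169088, 0.000000); after 4π/(2l+1) scaling, (-0.193166, 0.000000) ⇒ P_5 = -0.193166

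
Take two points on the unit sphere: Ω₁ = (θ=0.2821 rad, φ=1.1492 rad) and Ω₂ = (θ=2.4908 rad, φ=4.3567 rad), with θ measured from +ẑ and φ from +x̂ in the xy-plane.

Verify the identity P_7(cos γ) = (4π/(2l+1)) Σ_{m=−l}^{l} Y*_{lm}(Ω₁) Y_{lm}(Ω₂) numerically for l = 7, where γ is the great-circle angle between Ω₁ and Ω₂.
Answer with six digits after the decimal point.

0.176645

Summing Y*_{l m}(θ₁,φ₁)·Y_{l m}(θ₂,φ₂) over m ∈ [−7, 7]; prefactor 4π/(2·7+1) = 0.837758:
  m=-7: -0.000012+0.000064i × +0.009084+0.011906i = -0.000001+0.000000i  (running Σ = -0.000001+0.000000i)
  m=-6: +0.000684+0.000480i × -0.039298+0.062218i = -0.000057+0.000024i  (running Σ = -0.000058+0.000024i)
  m=-5: +0.005793-0.003450i × -0.211800-0.044623i = -0.001381+0.000472i  (running Σ = -0.001439+0.000496i)
  m=-4: -0.004390-0.037808i × -0.060656-0.406726i = -0.015111+0.004079i  (running Σ = -0.016550+0.004575i)
  m=-3: -0.145212-0.045877i × +0.398955-0.219886i = -0.068020+0.013627i  (running Σ = -0.084570+0.018202i)
  m=-2: -0.272777+0.306280i × +0.092309+0.079564i = -0.049549+0.006569i  (running Σ = -0.134119+0.024772i)
  m=-1: +0.255249+0.569133i × +0.122309-0.329240i = +0.218601-0.014428i  (running Σ = +0.084482+0.010343i)
  m=0: +0.172431-0.000000i × +0.242946+0.000000i = +0.041891+0.000000i  (running Σ = +0.126373+0.010343i)
  m=1: -0.255249+0.569133i × -0.122309-0.329240i = +0.218601+0.014428i  (running Σ = +0.344974+0.024772i)
  m=2: -0.272777-0.306280i × +0.092309-0.079564i = -0.049549-0.006569i  (running Σ = +0.295425+0.018202i)
  m=3: +0.145212-0.045877i × -0.398955-0.219886i = -0.068020-0.013627i  (running Σ = +0.227405+0.004575i)
  m=4: -0.004390+0.037808i × -0.060656+0.406726i = -0.015111-0.004079i  (running Σ = +0.212293+0.000496i)
  m=5: -0.005793-0.003450i × +0.211800-0.044623i = -0.001381-0.000472i  (running Σ = +0.210912+0.000024i)
  m=6: +0.000684-0.000480i × -0.039298-0.062218i = -0.000057-0.000024i  (running Σ = +0.210856+0.000000i)
  m=7: +0.000012+0.000064i × -0.009084+0.011906i = -0.000001-0.000000i  (running Σ = +0.210855-0.000000i)
Accumulated sum +0.210855-0.000000i; after 4π/(2l+1) scaling, +0.176645-0.000000i ⇒ P_7 = 0.176645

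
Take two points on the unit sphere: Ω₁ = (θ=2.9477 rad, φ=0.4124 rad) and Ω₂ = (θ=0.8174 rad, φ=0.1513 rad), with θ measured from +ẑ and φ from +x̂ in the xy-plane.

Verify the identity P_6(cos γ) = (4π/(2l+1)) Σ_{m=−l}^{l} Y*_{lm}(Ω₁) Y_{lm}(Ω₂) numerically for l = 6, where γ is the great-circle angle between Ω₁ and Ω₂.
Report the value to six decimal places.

0.290843

Term-by-term m-sum for l=6 (normalisation 4π/13 = 0.966644):
  m=-6: -0.00002 + 0.00002j × 0.04476 - 0.05732j = 0.00000 + 0.00000j  (running Σ = 0.00000 + 0.00000j)
  m=-5: 0.00021 - 0.00038j × 0.17186 - 0.16220j = -0.00003 - 0.00010j  (running Σ = -0.00003 - 0.00010j)
  m=-4: -0.00037 + 0.00470j × 0.34445 - 0.23829j = 0.00099 + 0.00171j  (running Σ = 0.00097 + 0.00161j)
  m=-3: -0.01137 - 0.03280j × 0.33383 - 0.16287j = -0.00914 - 0.00910j  (running Σ = -0.00817 - 0.00749j)
  m=-2: 0.11706 + 0.12666j × -0.03241 + 0.01012j = -0.00508 - 0.00292j  (running Σ = -0.01325 - 0.01041j)
  m=-1: -0.47876 - 0.20945j × -0.36827 + 0.05615j = 0.18807 + 0.05025j  (running Σ = 0.17483 + 0.03985j)
  m=0: 0.65299 + 0.00000j × -0.07470 + 0.00000j = -0.04878 + 0.00000j  (running Σ = 0.12605 + 0.03985j)
  m=1: 0.47876 - 0.20945j × 0.36827 + 0.05615j = 0.18807 - 0.05025j  (running Σ = 0.31412 - 0.01041j)
  m=2: 0.11706 - 0.12666j × -0.03241 - 0.01012j = -0.00508 + 0.00292j  (running Σ = 0.30905 - 0.00749j)
  m=3: 0.01137 - 0.03280j × -0.33383 - 0.16287j = -0.00914 + 0.00910j  (running Σ = 0.29991 + 0.00161j)
  m=4: -0.00037 - 0.00470j × 0.34445 + 0.23829j = 0.00099 - 0.00171j  (running Σ = 0.30091 - 0.00010j)
  m=5: -0.00021 - 0.00038j × -0.17186 - 0.16220j = -0.00003 + 0.00010j  (running Σ = 0.30088 + 0.00000j)
  m=6: -0.00002 - 0.00002j × 0.04476 + 0.05732j = 0.00000 - 0.00000j  (running Σ = 0.30088 + 0.00000j)
Σ over m = 0.30088 + 0.00000j; ×(4π/13) → 0.29084 + 0.00000j. Real part: 0.290843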